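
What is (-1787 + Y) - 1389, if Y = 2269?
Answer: -907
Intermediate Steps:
(-1787 + Y) - 1389 = (-1787 + 2269) - 1389 = 482 - 1389 = -907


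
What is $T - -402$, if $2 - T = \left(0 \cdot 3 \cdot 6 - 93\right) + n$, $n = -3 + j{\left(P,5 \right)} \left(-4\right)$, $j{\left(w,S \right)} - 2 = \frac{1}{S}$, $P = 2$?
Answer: $\frac{2544}{5} \approx 508.8$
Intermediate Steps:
$j{\left(w,S \right)} = 2 + \frac{1}{S}$
$n = - \frac{59}{5}$ ($n = -3 + \left(2 + \frac{1}{5}\right) \left(-4\right) = -3 + \frac{11}{5} \left(-4\right) = -3 - \frac{44}{5} = - \frac{59}{5} \approx -11.8$)
$T = \frac{534}{5}$ ($T = 2 - \left(\left(0 \cdot 3 \cdot 6 - 93\right) - \frac{59}{5}\right) = 2 - \left(\left(0 \cdot 6 - 93\right) - \frac{59}{5}\right) = 2 - \left(\left(0 - 93\right) - \frac{59}{5}\right) = 2 - \left(-93 - \frac{59}{5}\right) = 2 - - \frac{524}{5} = 2 + \frac{524}{5} = \frac{534}{5} \approx 106.8$)
$T - -402 = \frac{534}{5} - -402 = \frac{534}{5} + 402 = \frac{2544}{5}$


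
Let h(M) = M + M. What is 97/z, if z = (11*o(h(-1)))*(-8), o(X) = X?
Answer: 97/176 ≈ 0.55114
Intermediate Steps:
h(M) = 2*M
z = 176 (z = (11*(2*(-1)))*(-8) = (11*(-2))*(-8) = -22*(-8) = 176)
97/z = 97/176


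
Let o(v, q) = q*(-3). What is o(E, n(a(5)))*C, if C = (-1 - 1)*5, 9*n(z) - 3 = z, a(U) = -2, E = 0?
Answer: 10/3 ≈ 3.3333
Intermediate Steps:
n(z) = ⅓ + z/9
o(v, q) = -3*q
C = -10 (C = -2*5 = -10)
o(E, n(a(5)))*C = -3*(⅓ + (⅑)*(-2))*(-10) = -3*(⅓ - 2/9)*(-10) = -3*⅑*(-10) = -⅓*(-10) = 10/3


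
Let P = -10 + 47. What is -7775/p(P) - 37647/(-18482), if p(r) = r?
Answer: -142304611/683834 ≈ -208.10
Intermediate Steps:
P = 37
-7775/p(P) - 37647/(-18482) = -7775/37 - 37647/(-18482) = -7775*1/37 - 37647*(-1/18482) = -7775/37 + 37647/18482 = -142304611/683834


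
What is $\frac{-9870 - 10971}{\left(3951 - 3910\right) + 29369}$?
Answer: $- \frac{20841}{29410} \approx -0.70864$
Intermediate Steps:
$\frac{-9870 - 10971}{\left(3951 - 3910\right) + 29369} = - \frac{20841}{\left(3951 - 3910\right) + 29369} = - \frac{20841}{41 + 29369} = - \frac{20841}{29410}$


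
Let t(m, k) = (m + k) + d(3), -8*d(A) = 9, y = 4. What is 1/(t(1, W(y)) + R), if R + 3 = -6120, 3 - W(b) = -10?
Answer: -8/48881 ≈ -0.00016366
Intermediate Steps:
W(b) = 13 (W(b) = 3 - 1*(-10) = 3 + 10 = 13)
R = -6123 (R = -3 - 6120 = -6123)
d(A) = -9/8 (d(A) = -⅛*9 = -9/8)
t(m, k) = -9/8 + k + m (t(m, k) = (m + k) - 9/8 = (k + m) - 9/8 = -9/8 + k + m)
1/(t(1, W(y)) + R) = 1/((-9/8 + 13 + 1) - 6123) = 1/(103/8 - 6123) = 1/(-48881/8) = -8/48881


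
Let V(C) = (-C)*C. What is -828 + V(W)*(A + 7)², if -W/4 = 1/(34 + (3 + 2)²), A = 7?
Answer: -2885404/3481 ≈ -828.90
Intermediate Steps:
W = -4/59 (W = -4/(34 + (3 + 2)²) = -4/(34 + 5²) = -4/(34 + 25) = -4/59 ≈ -0.067797)
V(C) = -C²
-828 + V(W)*(A + 7)² = -828 + (-(-4/59)²)*(7 + 7)² = -828 - 1*16/3481*14² = -828 - 16/3481*196 = -828 - 3136/3481 = -2885404/3481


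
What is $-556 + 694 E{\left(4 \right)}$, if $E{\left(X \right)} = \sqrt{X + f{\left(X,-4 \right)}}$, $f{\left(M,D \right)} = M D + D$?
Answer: $-556 + 2776 i \approx -556.0 + 2776.0 i$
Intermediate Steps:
$f{\left(M,D \right)} = D + D M$ ($f{\left(M,D \right)} = D M + D = D + D M$)
$E{\left(X \right)} = \sqrt{-4 - 3 X}$ ($E{\left(X \right)} = \sqrt{X - 4 \left(1 + X\right)} = \sqrt{X - \left(4 + 4 X\right)} = \sqrt{-4 - 3 X}$)
$-556 + 694 E{\left(4 \right)} = -556 + 694 \sqrt{-4 - 12} = -556 + 694 \sqrt{-16} = -556 + 694 \cdot 4 i = -556 + 2776 i$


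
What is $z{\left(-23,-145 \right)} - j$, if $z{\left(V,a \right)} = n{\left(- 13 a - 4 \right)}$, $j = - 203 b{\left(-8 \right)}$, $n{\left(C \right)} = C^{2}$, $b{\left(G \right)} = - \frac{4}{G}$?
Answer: $\frac{7076525}{2} \approx 3.5383 \cdot 10^{6}$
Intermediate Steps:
$j = - \frac{203}{2}$ ($j = - 203 \left(- \frac{4}{-8}\right) = - 203 \left(\left(-4\right) \left(- \frac{1}{8}\right)\right) = \left(-203\right) \frac{1}{2} = - \frac{203}{2} \approx -101.5$)
$z{\left(V,a \right)} = \left(-4 - 13 a\right)^{2}$ ($z{\left(V,a \right)} = \left(- 13 a - 4\right)^{2} = \left(-4 - 13 a\right)^{2}$)
$z{\left(-23,-145 \right)} - j = \left(4 + 13 \left(-145\right)\right)^{2} - - \frac{203}{2} = \left(4 - 1885\right)^{2} + \frac{203}{2} = \left(-1881\right)^{2} + \frac{203}{2} = 3538161 + \frac{203}{2} = \frac{7076525}{2}$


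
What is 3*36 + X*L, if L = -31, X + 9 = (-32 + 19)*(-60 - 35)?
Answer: -37898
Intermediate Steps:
X = 1226 (X = -9 + (-32 + 19)*(-60 - 35) = -9 - 13*(-95) = -9 + 1235 = 1226)
3*36 + X*L = 3*36 + 1226*(-31) = 108 - 38006 = -37898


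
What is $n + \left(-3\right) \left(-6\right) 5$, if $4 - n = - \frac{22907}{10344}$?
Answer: $\frac{995243}{10344} \approx 96.214$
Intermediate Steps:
$n = \frac{64283}{10344}$ ($n = 4 - - \frac{22907}{10344} = 4 + \frac{22907}{10344} = \frac{64283}{10344} \approx 6.2145$)
$n + \left(-3\right) \left(-6\right) 5 = \frac{64283}{10344} + \left(-3\right) \left(-6\right) 5 = \frac{64283}{10344} + 18 \cdot 5 = \frac{64283}{10344} + 90 = \frac{995243}{10344}$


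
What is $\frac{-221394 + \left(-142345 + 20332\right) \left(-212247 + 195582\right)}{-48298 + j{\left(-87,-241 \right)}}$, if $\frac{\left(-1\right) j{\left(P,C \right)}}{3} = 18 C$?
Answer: $- \frac{2033125251}{35284} \approx -57622.0$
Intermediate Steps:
$j{\left(P,C \right)} = - 54 C$ ($j{\left(P,C \right)} = - 3 \cdot 18 C = - 54 C$)
$\frac{-221394 + \left(-142345 + 20332\right) \left(-212247 + 195582\right)}{-48298 + j{\left(-87,-241 \right)}} = \frac{-221394 + \left(-142345 + 20332\right) \left(-212247 + 195582\right)}{-48298 - -13014} = \frac{-221394 - -2033346645}{-48298 + 13014} = \frac{-221394 + 2033346645}{-35284} = 2033125251 \left(- \frac{1}{35284}\right) = - \frac{2033125251}{35284}$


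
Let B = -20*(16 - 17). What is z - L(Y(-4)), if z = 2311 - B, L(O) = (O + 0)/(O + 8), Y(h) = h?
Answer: 2292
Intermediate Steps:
L(O) = O/(8 + O)
B = 20 (B = -20*(-1) = 20)
z = 2291 (z = 2311 - 1*20 = 2311 - 20 = 2291)
z - L(Y(-4)) = 2291 - (-4)/(8 - 4) = 2291 - (-4)/4 = 2291 - 1*(-1) = 2291 + 1 = 2292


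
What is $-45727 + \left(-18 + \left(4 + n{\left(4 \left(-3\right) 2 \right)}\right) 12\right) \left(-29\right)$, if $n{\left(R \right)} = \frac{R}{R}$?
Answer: $-46945$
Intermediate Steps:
$n{\left(R \right)} = 1$
$-45727 + \left(-18 + \left(4 + n{\left(4 \left(-3\right) 2 \right)}\right) 12\right) \left(-29\right) = -45727 + \left(-18 + \left(4 + 1\right) 12\right) \left(-29\right) = -45727 + \left(-18 + 5 \cdot 12\right) \left(-29\right) = -45727 + \left(-18 + 60\right) \left(-29\right) = -45727 + 42 \left(-29\right) = -45727 - 1218 = -46945$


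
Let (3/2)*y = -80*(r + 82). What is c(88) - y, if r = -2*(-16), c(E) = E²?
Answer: 13824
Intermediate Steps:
r = 32
y = -6080 (y = 2*(-80*(32 + 82))/3 = 2*(-80*114)/3 = (⅔)*(-9120) = -6080)
c(88) - y = 88² - 1*(-6080) = 7744 + 6080 = 13824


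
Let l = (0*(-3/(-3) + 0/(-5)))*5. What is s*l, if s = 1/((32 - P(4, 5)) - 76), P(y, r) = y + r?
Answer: 0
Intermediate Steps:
P(y, r) = r + y
l = 0 (l = (0*(-3*(-⅓) + 0*(-⅕)))*5 = (0*(1 + 0))*5 = (0*1)*5 = 0*5 = 0)
s = -1/53 (s = 1/((32 - (5 + 4)) - 76) = 1/((32 - 1*9) - 76) = 1/((32 - 9) - 76) = 1/(23 - 76) = 1/(-53) = -1/53 ≈ -0.018868)
s*l = -1/53*0 = 0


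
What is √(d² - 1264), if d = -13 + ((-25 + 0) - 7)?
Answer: √761 ≈ 27.586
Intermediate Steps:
d = -45 (d = -13 + (-25 - 7) = -13 - 32 = -45)
√(d² - 1264) = √((-45)² - 1264) = √(2025 - 1264) = √761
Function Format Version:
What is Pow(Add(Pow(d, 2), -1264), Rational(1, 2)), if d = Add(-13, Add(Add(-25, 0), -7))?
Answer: Pow(761, Rational(1, 2)) ≈ 27.586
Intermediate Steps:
d = -45 (d = Add(-13, Add(-25, -7)) = Add(-13, -32) = -45)
Pow(Add(Pow(d, 2), -1264), Rational(1, 2)) = Pow(Add(Pow(-45, 2), -1264), Rational(1, 2)) = Pow(Add(2025, -1264), Rational(1, 2)) = Pow(761, Rational(1, 2))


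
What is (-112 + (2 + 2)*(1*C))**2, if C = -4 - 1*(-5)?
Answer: 11664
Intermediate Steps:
C = 1 (C = -4 + 5 = 1)
(-112 + (2 + 2)*(1*C))**2 = (-112 + (2 + 2)*(1*1))**2 = (-112 + 4*1)**2 = (-112 + 4)**2 = (-108)**2 = 11664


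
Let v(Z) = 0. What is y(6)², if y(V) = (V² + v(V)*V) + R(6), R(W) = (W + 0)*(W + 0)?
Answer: 5184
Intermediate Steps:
R(W) = W² (R(W) = W*W = W²)
y(V) = 36 + V² (y(V) = (V² + 0*V) + 6² = (V² + 0) + 36 = V² + 36 = 36 + V²)
y(6)² = (36 + 6²)² = (36 + 36)² = 72² = 5184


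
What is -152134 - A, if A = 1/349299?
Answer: -53140254067/349299 ≈ -1.5213e+5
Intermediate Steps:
A = 1/349299 ≈ 2.8629e-6
-152134 - A = -152134 - 1*1/349299 = -152134 - 1/349299 = -53140254067/349299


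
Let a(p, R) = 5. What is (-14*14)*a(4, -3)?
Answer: -980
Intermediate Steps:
(-14*14)*a(4, -3) = -14*14*5 = -196*5 = -980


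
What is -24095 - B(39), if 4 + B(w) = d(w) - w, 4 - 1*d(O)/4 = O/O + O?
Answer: -23908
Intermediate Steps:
d(O) = 12 - 4*O (d(O) = 16 - 4*(O/O + O) = 16 - 4*(1 + O) = 16 + (-4 - 4*O) = 12 - 4*O)
B(w) = 8 - 5*w (B(w) = -4 + ((12 - 4*w) - w) = -4 + (12 - 5*w) = 8 - 5*w)
-24095 - B(39) = -24095 - (8 - 5*39) = -24095 - (8 - 195) = -24095 - 1*(-187) = -24095 + 187 = -23908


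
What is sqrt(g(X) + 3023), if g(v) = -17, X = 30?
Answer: 3*sqrt(334) ≈ 54.827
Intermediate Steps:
sqrt(g(X) + 3023) = sqrt(-17 + 3023) = sqrt(3006) = 3*sqrt(334)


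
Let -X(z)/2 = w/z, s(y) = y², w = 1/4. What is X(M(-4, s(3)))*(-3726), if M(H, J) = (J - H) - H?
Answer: 1863/17 ≈ 109.59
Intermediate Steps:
w = ¼ ≈ 0.25000
M(H, J) = J - 2*H
X(z) = -1/(2*z)
X(M(-4, s(3)))*(-3726) = -1/(2*(3² - 2*(-4)))*(-3726) = -1/(2*(9 + 8))*(-3726) = -½/17*(-3726) = -½*1/17*(-3726) = -1/34*(-3726) = 1863/17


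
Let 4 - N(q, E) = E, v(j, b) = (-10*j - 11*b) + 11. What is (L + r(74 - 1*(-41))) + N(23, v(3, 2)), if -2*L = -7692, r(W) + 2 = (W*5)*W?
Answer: 70014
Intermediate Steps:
v(j, b) = 11 - 11*b - 10*j (v(j, b) = (-11*b - 10*j) + 11 = 11 - 11*b - 10*j)
N(q, E) = 4 - E
r(W) = -2 + 5*W² (r(W) = -2 + (W*5)*W = -2 + (5*W)*W = -2 + 5*W²)
L = 3846 (L = -½*(-7692) = 3846)
(L + r(74 - 1*(-41))) + N(23, v(3, 2)) = (3846 + (-2 + 5*(74 - 1*(-41))²)) + (4 - (11 - 11*2 - 10*3)) = (3846 + (-2 + 5*(74 + 41)²)) + (4 - (11 - 22 - 30)) = (3846 + (-2 + 5*115²)) + (4 - 1*(-41)) = (3846 + (-2 + 5*13225)) + (4 + 41) = (3846 + (-2 + 66125)) + 45 = (3846 + 66123) + 45 = 69969 + 45 = 70014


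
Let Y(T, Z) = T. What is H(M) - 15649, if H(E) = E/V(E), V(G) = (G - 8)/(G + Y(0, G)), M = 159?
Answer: -2337718/151 ≈ -15482.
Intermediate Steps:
V(G) = (-8 + G)/G (V(G) = (G - 8)/(G + 0) = (-8 + G)/G)
H(E) = E²/(-8 + E) (H(E) = E/(((-8 + E)/E)) = E*(E/(-8 + E)) = E²/(-8 + E))
H(M) - 15649 = 159²/(-8 + 159) - 15649 = 25281/151 - 15649 = -2337718/151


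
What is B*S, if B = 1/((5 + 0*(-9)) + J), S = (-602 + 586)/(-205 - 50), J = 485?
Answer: 8/62475 ≈ 0.00012805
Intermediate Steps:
S = 16/255 (S = -16/(-255) = -16*(-1/255) = 16/255 ≈ 0.062745)
B = 1/490 (B = 1/((5 + 0*(-9)) + 485) = 1/((5 + 0) + 485) = 1/(5 + 485) = 1/490 ≈ 0.0020408)
B*S = (1/490)*(16/255) = 8/62475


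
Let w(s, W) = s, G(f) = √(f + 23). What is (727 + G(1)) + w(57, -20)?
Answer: 784 + 2*√6 ≈ 788.90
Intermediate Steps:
G(f) = √(23 + f)
(727 + G(1)) + w(57, -20) = (727 + √(23 + 1)) + 57 = (727 + √24) + 57 = (727 + 2*√6) + 57 = 784 + 2*√6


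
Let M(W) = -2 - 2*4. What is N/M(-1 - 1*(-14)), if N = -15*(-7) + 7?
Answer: -56/5 ≈ -11.200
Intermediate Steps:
N = 112 (N = 105 + 7 = 112)
M(W) = -10 (M(W) = -2 - 8 = -10)
N/M(-1 - 1*(-14)) = 112/(-10) = 112*(-⅒) = -56/5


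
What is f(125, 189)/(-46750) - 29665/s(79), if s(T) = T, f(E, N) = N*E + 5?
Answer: -8168856/21725 ≈ -376.01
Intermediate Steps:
f(E, N) = 5 + E*N (f(E, N) = E*N + 5 = 5 + E*N)
f(125, 189)/(-46750) - 29665/s(79) = (5 + 125*189)/(-46750) - 29665/79 = (5 + 23625)*(-1/46750) - 29665*1/79 = 23630*(-1/46750) - 29665/79 = -139/275 - 29665/79 = -8168856/21725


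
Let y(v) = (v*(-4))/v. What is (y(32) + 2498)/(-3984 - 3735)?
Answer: -2494/7719 ≈ -0.32310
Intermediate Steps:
y(v) = -4 (y(v) = (-4*v)/v = -4)
(y(32) + 2498)/(-3984 - 3735) = (-4 + 2498)/(-3984 - 3735) = 2494/(-7719) = 2494*(-1/7719) = -2494/7719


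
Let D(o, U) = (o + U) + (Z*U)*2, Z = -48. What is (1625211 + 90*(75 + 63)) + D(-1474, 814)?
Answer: 1558827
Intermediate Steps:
D(o, U) = o - 95*U (D(o, U) = (o + U) - 48*U*2 = (U + o) - 96*U = o - 95*U)
(1625211 + 90*(75 + 63)) + D(-1474, 814) = (1625211 + 90*(75 + 63)) + (-1474 - 95*814) = (1625211 + 90*138) + (-1474 - 77330) = (1625211 + 12420) - 78804 = 1637631 - 78804 = 1558827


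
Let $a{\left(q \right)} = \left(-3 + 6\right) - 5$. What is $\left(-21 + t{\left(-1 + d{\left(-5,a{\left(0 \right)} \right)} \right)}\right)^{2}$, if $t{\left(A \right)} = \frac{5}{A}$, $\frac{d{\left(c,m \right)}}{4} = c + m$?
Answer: $\frac{376996}{841} \approx 448.27$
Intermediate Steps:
$a{\left(q \right)} = -2$ ($a{\left(q \right)} = 3 - 5 = -2$)
$d{\left(c,m \right)} = 4 c + 4 m$ ($d{\left(c,m \right)} = 4 \left(c + m\right) = 4 c + 4 m$)
$\left(-21 + t{\left(-1 + d{\left(-5,a{\left(0 \right)} \right)} \right)}\right)^{2} = \left(-21 + \frac{5}{-1 + \left(4 \left(-5\right) + 4 \left(-2\right)\right)}\right)^{2} = \left(-21 + \frac{5}{-1 - 28}\right)^{2} = \left(-21 + \frac{5}{-29}\right)^{2} = \left(-21 + 5 \left(- \frac{1}{29}\right)\right)^{2} = \left(-21 - \frac{5}{29}\right)^{2} = \left(- \frac{614}{29}\right)^{2} = \frac{376996}{841}$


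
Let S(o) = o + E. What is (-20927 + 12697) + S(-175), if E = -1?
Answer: -8406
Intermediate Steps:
S(o) = -1 + o (S(o) = o - 1 = -1 + o)
(-20927 + 12697) + S(-175) = (-20927 + 12697) + (-1 - 175) = -8230 - 176 = -8406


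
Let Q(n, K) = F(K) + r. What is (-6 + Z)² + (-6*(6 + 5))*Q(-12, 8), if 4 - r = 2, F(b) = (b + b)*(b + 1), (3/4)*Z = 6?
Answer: -9632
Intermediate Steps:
Z = 8 (Z = (4/3)*6 = 8)
F(b) = 2*b*(1 + b) (F(b) = (2*b)*(1 + b) = 2*b*(1 + b))
r = 2 (r = 4 - 1*2 = 4 - 2 = 2)
Q(n, K) = 2 + 2*K*(1 + K) (Q(n, K) = 2*K*(1 + K) + 2 = 2 + 2*K*(1 + K))
(-6 + Z)² + (-6*(6 + 5))*Q(-12, 8) = (-6 + 8)² + (-6*(6 + 5))*(2 + 2*8*(1 + 8)) = 2² + (-6*11)*(2 + 2*8*9) = 4 - 66*(2 + 144) = 4 - 66*146 = 4 - 9636 = -9632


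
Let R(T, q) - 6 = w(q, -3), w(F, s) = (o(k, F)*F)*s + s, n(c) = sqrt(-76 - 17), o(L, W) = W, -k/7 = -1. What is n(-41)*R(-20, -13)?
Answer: -504*I*sqrt(93) ≈ -4860.4*I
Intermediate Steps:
k = 7 (k = -7*(-1) = 7)
n(c) = I*sqrt(93) (n(c) = sqrt(-93) = I*sqrt(93))
w(F, s) = s + s*F**2 (w(F, s) = (F*F)*s + s = F**2*s + s = s*F**2 + s = s + s*F**2)
R(T, q) = 3 - 3*q**2 (R(T, q) = 6 - 3*(1 + q**2) = 6 + (-3 - 3*q**2) = 3 - 3*q**2)
n(-41)*R(-20, -13) = (I*sqrt(93))*(3 - 3*(-13)**2) = (I*sqrt(93))*(3 - 3*169) = (I*sqrt(93))*(3 - 507) = (I*sqrt(93))*(-504) = -504*I*sqrt(93)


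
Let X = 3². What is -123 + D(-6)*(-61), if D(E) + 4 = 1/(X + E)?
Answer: 302/3 ≈ 100.67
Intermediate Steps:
X = 9
D(E) = -4 + 1/(9 + E)
-123 + D(-6)*(-61) = -123 + ((-35 - 4*(-6))/(9 - 6))*(-61) = -123 + ((-35 + 24)/3)*(-61) = -123 + ((⅓)*(-11))*(-61) = -123 - 11/3*(-61) = -123 + 671/3 = 302/3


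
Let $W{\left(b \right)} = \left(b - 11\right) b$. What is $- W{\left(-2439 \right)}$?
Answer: $-5975550$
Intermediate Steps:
$W{\left(b \right)} = b \left(-11 + b\right)$ ($W{\left(b \right)} = \left(-11 + b\right) b = b \left(-11 + b\right)$)
$- W{\left(-2439 \right)} = - \left(-2439\right) \left(-11 - 2439\right) = - \left(-2439\right) \left(-2450\right) = \left(-1\right) 5975550 = -5975550$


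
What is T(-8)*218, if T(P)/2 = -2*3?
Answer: -2616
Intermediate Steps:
T(P) = -12 (T(P) = 2*(-2*3) = 2*(-6) = -12)
T(-8)*218 = -12*218 = -2616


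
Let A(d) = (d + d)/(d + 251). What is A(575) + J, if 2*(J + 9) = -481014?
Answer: -99332533/413 ≈ -2.4051e+5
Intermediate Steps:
A(d) = 2*d/(251 + d) (A(d) = (2*d)/(251 + d) = 2*d/(251 + d))
J = -240516 (J = -9 + (1/2)*(-481014) = -9 - 240507 = -240516)
A(575) + J = 2*575/(251 + 575) - 240516 = 2*575/826 - 240516 = 2*575*(1/826) - 240516 = 575/413 - 240516 = -99332533/413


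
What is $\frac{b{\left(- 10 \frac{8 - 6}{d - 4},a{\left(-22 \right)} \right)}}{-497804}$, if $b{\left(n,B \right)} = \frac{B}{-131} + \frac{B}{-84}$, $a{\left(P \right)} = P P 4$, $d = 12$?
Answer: $\frac{26015}{342364701} \approx 7.5986 \cdot 10^{-5}$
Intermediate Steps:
$a{\left(P \right)} = 4 P^{2}$ ($a{\left(P \right)} = P^{2} \cdot 4 = 4 P^{2}$)
$b{\left(n,B \right)} = - \frac{215 B}{11004}$ ($b{\left(n,B \right)} = B \left(- \frac{1}{131}\right) + B \left(- \frac{1}{84}\right) = - \frac{B}{131} - \frac{B}{84} = - \frac{215 B}{11004}$)
$\frac{b{\left(- 10 \frac{8 - 6}{d - 4},a{\left(-22 \right)} \right)}}{-497804} = \frac{\left(- \frac{215}{11004}\right) 4 \left(-22\right)^{2}}{-497804} = - \frac{215 \cdot 4 \cdot 484}{11004} \left(- \frac{1}{497804}\right) = \left(- \frac{215}{11004}\right) 1936 \left(- \frac{1}{497804}\right) = \left(- \frac{104060}{2751}\right) \left(- \frac{1}{497804}\right) = \frac{26015}{342364701}$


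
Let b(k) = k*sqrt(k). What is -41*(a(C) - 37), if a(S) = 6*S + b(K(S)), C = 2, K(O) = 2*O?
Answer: 697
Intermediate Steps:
b(k) = k**(3/2)
a(S) = 6*S + 2*sqrt(2)*S**(3/2) (a(S) = 6*S + (2*S)**(3/2) = 6*S + 2*sqrt(2)*S**(3/2))
-41*(a(C) - 37) = -41*((6*2 + 2*sqrt(2)*2**(3/2)) - 37) = -41*((12 + 2*sqrt(2)*(2*sqrt(2))) - 37) = -41*((12 + 8) - 37) = -41*(20 - 37) = -41*(-17) = 697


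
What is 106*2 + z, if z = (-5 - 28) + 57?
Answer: 236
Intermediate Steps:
z = 24 (z = -33 + 57 = 24)
106*2 + z = 106*2 + 24 = 212 + 24 = 236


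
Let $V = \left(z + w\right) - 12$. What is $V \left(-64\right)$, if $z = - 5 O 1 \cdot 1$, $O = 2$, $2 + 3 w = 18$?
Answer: $\frac{3200}{3} \approx 1066.7$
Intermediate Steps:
$w = \frac{16}{3}$ ($w = - \frac{2}{3} + \frac{1}{3} \cdot 18 = - \frac{2}{3} + 6 = \frac{16}{3} \approx 5.3333$)
$z = -10$ ($z = - 5 \cdot 2 \cdot 1 \cdot 1 = \left(-5\right) 2 \cdot 1 = \left(-10\right) 1 = -10$)
$V = - \frac{50}{3}$ ($V = \left(-10 + \frac{16}{3}\right) - 12 = - \frac{14}{3} - 12 = - \frac{50}{3} \approx -16.667$)
$V \left(-64\right) = \left(- \frac{50}{3}\right) \left(-64\right) = \frac{3200}{3}$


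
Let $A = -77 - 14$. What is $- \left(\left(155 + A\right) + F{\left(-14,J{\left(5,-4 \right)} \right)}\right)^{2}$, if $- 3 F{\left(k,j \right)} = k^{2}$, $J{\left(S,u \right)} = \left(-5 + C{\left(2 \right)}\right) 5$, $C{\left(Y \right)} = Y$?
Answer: $- \frac{16}{9} \approx -1.7778$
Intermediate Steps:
$A = -91$
$J{\left(S,u \right)} = -15$ ($J{\left(S,u \right)} = \left(-5 + 2\right) 5 = \left(-3\right) 5 = -15$)
$F{\left(k,j \right)} = - \frac{k^{2}}{3}$
$- \left(\left(155 + A\right) + F{\left(-14,J{\left(5,-4 \right)} \right)}\right)^{2} = - \left(\left(155 - 91\right) - \frac{\left(-14\right)^{2}}{3}\right)^{2} = - \left(64 - \frac{196}{3}\right)^{2} = - \left(- \frac{4}{3}\right)^{2} = \left(-1\right) \frac{16}{9} = - \frac{16}{9}$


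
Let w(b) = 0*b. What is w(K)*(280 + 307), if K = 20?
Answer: 0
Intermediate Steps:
w(b) = 0
w(K)*(280 + 307) = 0*(280 + 307) = 0*587 = 0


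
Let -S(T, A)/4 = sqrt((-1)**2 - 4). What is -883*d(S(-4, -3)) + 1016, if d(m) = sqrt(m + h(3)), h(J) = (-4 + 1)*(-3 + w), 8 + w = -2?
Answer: 1016 - 883*sqrt(39 - 4*I*sqrt(3)) ≈ -4519.9 + 487.89*I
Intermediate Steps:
w = -10 (w = -8 - 2 = -10)
h(J) = 39 (h(J) = (-4 + 1)*(-3 - 10) = -3*(-13) = 39)
S(T, A) = -4*I*sqrt(3) (S(T, A) = -4*sqrt((-1)**2 - 4) = -4*sqrt(1 - 4) = -4*I*sqrt(3))
d(m) = sqrt(39 + m) (d(m) = sqrt(m + 39) = sqrt(39 + m))
-883*d(S(-4, -3)) + 1016 = -883*sqrt(39 - 4*I*sqrt(3)) + 1016 = 1016 - 883*sqrt(39 - 4*I*sqrt(3))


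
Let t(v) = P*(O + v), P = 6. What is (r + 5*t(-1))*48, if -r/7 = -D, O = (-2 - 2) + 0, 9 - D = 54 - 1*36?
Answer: -10224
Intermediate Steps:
D = -9 (D = 9 - (54 - 1*36) = 9 - (54 - 36) = 9 - 1*18 = 9 - 18 = -9)
O = -4 (O = -4 + 0 = -4)
r = -63 (r = -(-7)*(-9) = -7*9 = -63)
t(v) = -24 + 6*v (t(v) = 6*(-4 + v) = -24 + 6*v)
(r + 5*t(-1))*48 = (-63 + 5*(-24 + 6*(-1)))*48 = (-63 + 5*(-24 - 6))*48 = (-63 + 5*(-30))*48 = (-63 - 150)*48 = -213*48 = -10224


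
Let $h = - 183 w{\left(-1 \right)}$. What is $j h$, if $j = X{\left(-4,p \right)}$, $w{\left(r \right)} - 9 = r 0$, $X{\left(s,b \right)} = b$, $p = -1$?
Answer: $1647$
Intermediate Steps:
$w{\left(r \right)} = 9$ ($w{\left(r \right)} = 9 + r 0 = 9 + 0 = 9$)
$j = -1$
$h = -1647$ ($h = \left(-183\right) 9 = -1647$)
$j h = \left(-1\right) \left(-1647\right) = 1647$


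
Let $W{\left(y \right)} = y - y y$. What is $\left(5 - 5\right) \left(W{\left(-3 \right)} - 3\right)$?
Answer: $0$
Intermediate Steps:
$W{\left(y \right)} = y - y^{2}$
$\left(5 - 5\right) \left(W{\left(-3 \right)} - 3\right) = \left(5 - 5\right) \left(- 3 \left(1 - -3\right) - 3\right) = 0 \left(- 3 \left(1 + 3\right) - 3\right) = 0 \left(\left(-3\right) 4 - 3\right) = 0 \left(-12 - 3\right) = 0 \left(-15\right) = 0$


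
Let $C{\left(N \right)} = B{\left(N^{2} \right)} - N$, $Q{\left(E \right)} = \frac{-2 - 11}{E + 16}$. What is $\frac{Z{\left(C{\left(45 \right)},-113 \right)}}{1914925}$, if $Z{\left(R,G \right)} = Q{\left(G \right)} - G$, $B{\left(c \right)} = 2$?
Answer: $\frac{10974}{185747725} \approx 5.908 \cdot 10^{-5}$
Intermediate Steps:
$Q{\left(E \right)} = - \frac{13}{16 + E}$
$C{\left(N \right)} = 2 - N$
$Z{\left(R,G \right)} = - G - \frac{13}{16 + G}$ ($Z{\left(R,G \right)} = - \frac{13}{16 + G} - G = - G - \frac{13}{16 + G}$)
$\frac{Z{\left(C{\left(45 \right)},-113 \right)}}{1914925} = \frac{\frac{1}{16 - 113} \left(-13 - - 113 \left(16 - 113\right)\right)}{1914925} = \frac{-13 - \left(-113\right) \left(-97\right)}{-97} \cdot \frac{1}{1914925} = - \frac{-13 - 10961}{97} \cdot \frac{1}{1914925} = \left(- \frac{1}{97}\right) \left(-10974\right) \frac{1}{1914925} = \frac{10974}{97} \cdot \frac{1}{1914925} = \frac{10974}{185747725}$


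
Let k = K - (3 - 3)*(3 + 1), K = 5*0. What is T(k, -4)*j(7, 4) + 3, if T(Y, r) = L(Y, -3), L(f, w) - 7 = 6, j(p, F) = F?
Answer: 55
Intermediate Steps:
L(f, w) = 13 (L(f, w) = 7 + 6 = 13)
K = 0
k = 0 (k = 0 - (3 - 3)*(3 + 1) = 0 - 0*4 = 0 - 1*0 = 0 + 0 = 0)
T(Y, r) = 13
T(k, -4)*j(7, 4) + 3 = 13*4 + 3 = 52 + 3 = 55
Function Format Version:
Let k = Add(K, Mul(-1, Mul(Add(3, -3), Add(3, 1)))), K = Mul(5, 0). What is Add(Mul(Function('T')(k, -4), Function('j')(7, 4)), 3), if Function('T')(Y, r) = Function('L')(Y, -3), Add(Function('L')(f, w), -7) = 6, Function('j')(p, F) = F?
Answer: 55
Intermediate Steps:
Function('L')(f, w) = 13 (Function('L')(f, w) = Add(7, 6) = 13)
K = 0
k = 0 (k = Add(0, Mul(-1, Mul(Add(3, -3), Add(3, 1)))) = Add(0, Mul(-1, Mul(0, 4))) = Add(0, Mul(-1, 0)) = Add(0, 0) = 0)
Function('T')(Y, r) = 13
Add(Mul(Function('T')(k, -4), Function('j')(7, 4)), 3) = Add(Mul(13, 4), 3) = Add(52, 3) = 55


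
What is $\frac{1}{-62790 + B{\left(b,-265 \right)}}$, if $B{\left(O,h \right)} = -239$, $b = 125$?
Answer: $- \frac{1}{63029} \approx -1.5866 \cdot 10^{-5}$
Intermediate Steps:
$\frac{1}{-62790 + B{\left(b,-265 \right)}} = \frac{1}{-62790 - 239} = \frac{1}{-63029} = - \frac{1}{63029}$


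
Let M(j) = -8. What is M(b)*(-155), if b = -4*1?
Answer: 1240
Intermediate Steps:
b = -4
M(b)*(-155) = -8*(-155) = 1240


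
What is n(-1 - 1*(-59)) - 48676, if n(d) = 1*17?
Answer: -48659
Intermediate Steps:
n(d) = 17
n(-1 - 1*(-59)) - 48676 = 17 - 48676 = -48659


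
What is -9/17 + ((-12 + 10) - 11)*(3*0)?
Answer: -9/17 ≈ -0.52941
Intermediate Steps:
-9/17 + ((-12 + 10) - 11)*(3*0) = -9*1/17 + (-2 - 11)*0 = -9/17 - 13*0 = -9/17 + 0 = -9/17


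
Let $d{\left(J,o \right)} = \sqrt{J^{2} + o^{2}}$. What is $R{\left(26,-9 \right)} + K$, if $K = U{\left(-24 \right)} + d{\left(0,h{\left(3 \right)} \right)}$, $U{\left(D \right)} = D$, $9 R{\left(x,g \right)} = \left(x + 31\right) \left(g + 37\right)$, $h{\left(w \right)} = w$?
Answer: $\frac{469}{3} \approx 156.33$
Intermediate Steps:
$R{\left(x,g \right)} = \frac{\left(31 + x\right) \left(37 + g\right)}{9}$ ($R{\left(x,g \right)} = \frac{\left(x + 31\right) \left(g + 37\right)}{9} = \frac{\left(31 + x\right) \left(37 + g\right)}{9}$)
$K = -21$ ($K = -24 + \sqrt{0^{2} + 3^{2}} = -24 + \sqrt{0 + 9} = -24 + \sqrt{9} = -24 + 3 = -21$)
$R{\left(26,-9 \right)} + K = \left(\frac{1147}{9} + \frac{31}{9} \left(-9\right) + \frac{37}{9} \cdot 26 + \frac{1}{9} \left(-9\right) 26\right) - 21 = \left(\frac{1147}{9} - 31 + \frac{962}{9} - 26\right) - 21 = \frac{532}{3} - 21 = \frac{469}{3}$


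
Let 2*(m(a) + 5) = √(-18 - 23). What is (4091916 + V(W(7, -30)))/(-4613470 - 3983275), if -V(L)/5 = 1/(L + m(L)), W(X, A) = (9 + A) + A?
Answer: -10299352796/21638007165 - 2*I*√41/21638007165 ≈ -0.47598 - 5.9184e-10*I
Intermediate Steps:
m(a) = -5 + I*√41/2 (m(a) = -5 + √(-18 - 23)/2 = -5 + √(-41)/2 = -5 + (I*√41)/2 = -5 + I*√41/2)
W(X, A) = 9 + 2*A
V(L) = -5/(-5 + L + I*√41/2) (V(L) = -5/(L + (-5 + I*√41/2)) = -5/(-5 + L + I*√41/2))
(4091916 + V(W(7, -30)))/(-4613470 - 3983275) = (4091916 - 10/(-10 + 2*(9 + 2*(-30)) + I*√41))/(-4613470 - 3983275) = (4091916 - 10/(-10 + 2*(9 - 60) + I*√41))/(-8596745) = (4091916 - 10/(-10 + 2*(-51) + I*√41))*(-1/8596745) = (4091916 - 10/(-10 - 102 + I*√41))*(-1/8596745) = (4091916 - 10/(-112 + I*√41))*(-1/8596745) = -4091916/8596745 + 2/(1719349*(-112 + I*√41))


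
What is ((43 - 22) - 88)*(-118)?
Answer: 7906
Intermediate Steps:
((43 - 22) - 88)*(-118) = (21 - 88)*(-118) = -67*(-118) = 7906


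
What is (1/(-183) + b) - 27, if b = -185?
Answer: -38797/183 ≈ -212.01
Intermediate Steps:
(1/(-183) + b) - 27 = (1/(-183) - 185) - 27 = (-1/183 - 185) - 27 = -33856/183 - 27 = -38797/183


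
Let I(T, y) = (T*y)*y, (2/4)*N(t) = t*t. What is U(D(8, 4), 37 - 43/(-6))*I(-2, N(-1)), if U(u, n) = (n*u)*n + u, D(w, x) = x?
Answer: -562088/9 ≈ -62454.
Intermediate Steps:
N(t) = 2*t² (N(t) = 2*(t*t) = 2*t²)
I(T, y) = T*y²
U(u, n) = u + u*n² (U(u, n) = u*n² + u = u + u*n²)
U(D(8, 4), 37 - 43/(-6))*I(-2, N(-1)) = (4*(1 + (37 - 43/(-6))²))*(-2*(2*(-1)²)²) = (4*(1 + (37 - 43*(-1)/6)²))*(-2*(2*1)²) = (4*(1 + (37 - 1*(-43/6))²))*(-2*2²) = (4*(1 + (37 + 43/6)²))*(-2*4) = (4*(1 + (265/6)²))*(-8) = (4*(1 + 70225/36))*(-8) = (4*(70261/36))*(-8) = (70261/9)*(-8) = -562088/9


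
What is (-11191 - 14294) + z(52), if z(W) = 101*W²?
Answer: 247619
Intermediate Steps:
(-11191 - 14294) + z(52) = (-11191 - 14294) + 101*52² = -25485 + 101*2704 = -25485 + 273104 = 247619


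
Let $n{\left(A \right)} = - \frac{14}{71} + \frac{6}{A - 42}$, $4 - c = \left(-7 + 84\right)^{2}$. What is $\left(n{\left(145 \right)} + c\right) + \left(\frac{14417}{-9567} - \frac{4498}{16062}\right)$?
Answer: $- \frac{1110067065408529}{187292211867} \approx -5926.9$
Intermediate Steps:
$c = -5925$ ($c = 4 - \left(-7 + 84\right)^{2} = 4 - 77^{2} = 4 - 5929 = -5925$)
$n{\left(A \right)} = - \frac{14}{71} + \frac{6}{-42 + A}$ ($n{\left(A \right)} = \left(-14\right) \frac{1}{71} + \frac{6}{-42 + A} = - \frac{14}{71} + \frac{6}{-42 + A}$)
$\left(n{\left(145 \right)} + c\right) + \left(\frac{14417}{-9567} - \frac{4498}{16062}\right) = \left(\frac{2 \left(507 - 1015\right)}{71 \left(-42 + 145\right)} - 5925\right) + \left(\frac{14417}{-9567} - \frac{4498}{16062}\right) = \left(\frac{2 \left(507 - 1015\right)}{71 \cdot 103} - 5925\right) + \left(14417 \left(- \frac{1}{9567}\right) - \frac{2249}{8031}\right) = \left(\frac{2}{71} \cdot \frac{1}{103} \left(-508\right) - 5925\right) - \frac{45766370}{25610859} = \left(- \frac{1016}{7313} - 5925\right) - \frac{45766370}{25610859} = - \frac{43330541}{7313} - \frac{45766370}{25610859} = - \frac{1110067065408529}{187292211867}$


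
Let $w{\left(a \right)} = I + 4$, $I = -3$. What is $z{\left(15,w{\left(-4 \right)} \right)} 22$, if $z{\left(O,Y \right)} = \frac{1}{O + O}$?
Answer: $\frac{11}{15} \approx 0.73333$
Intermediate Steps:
$w{\left(a \right)} = 1$ ($w{\left(a \right)} = -3 + 4 = 1$)
$z{\left(O,Y \right)} = \frac{1}{2 O}$
$z{\left(15,w{\left(-4 \right)} \right)} 22 = \frac{1}{2 \cdot 15} \cdot 22 = \frac{1}{2} \cdot \frac{1}{15} \cdot 22 = \frac{1}{30} \cdot 22 = \frac{11}{15}$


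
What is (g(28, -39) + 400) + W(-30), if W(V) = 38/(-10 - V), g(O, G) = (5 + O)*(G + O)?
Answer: 389/10 ≈ 38.900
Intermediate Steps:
(g(28, -39) + 400) + W(-30) = ((28**2 + 5*(-39) + 5*28 - 39*28) + 400) - 38/(10 - 30) = ((784 - 195 + 140 - 1092) + 400) - 38/(-20) = (-363 + 400) - 38*(-1/20) = 37 + 19/10 = 389/10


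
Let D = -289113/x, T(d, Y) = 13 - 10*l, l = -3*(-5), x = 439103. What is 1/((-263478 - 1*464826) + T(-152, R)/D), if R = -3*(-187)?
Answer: -289113/210501997241 ≈ -1.3734e-6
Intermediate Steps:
l = 15
R = 561
T(d, Y) = -137 (T(d, Y) = 13 - 10*15 = 13 - 150 = -137)
D = -289113/439103 ≈ -0.65842
1/((-263478 - 1*464826) + T(-152, R)/D) = 1/((-263478 - 1*464826) - 137/(-289113/439103)) = 1/((-263478 - 464826) - 137*(-439103/289113)) = 1/(-728304 + 60157111/289113) = 1/(-210501997241/289113) = -289113/210501997241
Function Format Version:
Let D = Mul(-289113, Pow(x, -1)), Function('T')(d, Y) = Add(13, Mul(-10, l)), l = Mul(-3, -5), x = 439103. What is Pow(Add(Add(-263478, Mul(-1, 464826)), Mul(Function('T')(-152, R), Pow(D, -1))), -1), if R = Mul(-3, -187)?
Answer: Rational(-289113, 210501997241) ≈ -1.3734e-6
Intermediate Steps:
l = 15
R = 561
Function('T')(d, Y) = -137 (Function('T')(d, Y) = Add(13, Mul(-10, 15)) = Add(13, -150) = -137)
D = Rational(-289113, 439103) (D = Mul(-289113, Pow(439103, -1)) = Mul(-289113, Rational(1, 439103)) = Rational(-289113, 439103) ≈ -0.65842)
Pow(Add(Add(-263478, Mul(-1, 464826)), Mul(Function('T')(-152, R), Pow(D, -1))), -1) = Pow(Add(Add(-263478, Mul(-1, 464826)), Mul(-137, Pow(Rational(-289113, 439103), -1))), -1) = Pow(Add(Add(-263478, -464826), Mul(-137, Rational(-439103, 289113))), -1) = Pow(Add(-728304, Rational(60157111, 289113)), -1) = Pow(Rational(-210501997241, 289113), -1) = Rational(-289113, 210501997241)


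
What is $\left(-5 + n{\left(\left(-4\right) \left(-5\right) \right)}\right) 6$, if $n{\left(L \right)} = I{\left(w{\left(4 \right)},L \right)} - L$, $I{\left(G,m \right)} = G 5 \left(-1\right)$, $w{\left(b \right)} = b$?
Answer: $-270$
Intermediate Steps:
$I{\left(G,m \right)} = - 5 G$ ($I{\left(G,m \right)} = 5 G \left(-1\right) = - 5 G$)
$n{\left(L \right)} = -20 - L$ ($n{\left(L \right)} = \left(-5\right) 4 - L = -20 - L$)
$\left(-5 + n{\left(\left(-4\right) \left(-5\right) \right)}\right) 6 = \left(-5 - \left(20 - -20\right)\right) 6 = \left(-5 - 40\right) 6 = \left(-45\right) 6 = -270$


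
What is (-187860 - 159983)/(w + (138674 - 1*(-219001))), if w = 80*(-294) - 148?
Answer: -347843/334007 ≈ -1.0414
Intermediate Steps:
w = -23668 (w = -23520 - 148 = -23668)
(-187860 - 159983)/(w + (138674 - 1*(-219001))) = (-187860 - 159983)/(-23668 + (138674 - 1*(-219001))) = -347843/(-23668 + (138674 + 219001)) = -347843/(-23668 + 357675) = -347843/334007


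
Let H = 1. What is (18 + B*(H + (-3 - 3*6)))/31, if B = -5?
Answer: 118/31 ≈ 3.8064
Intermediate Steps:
(18 + B*(H + (-3 - 3*6)))/31 = (18 - 5*(1 + (-3 - 3*6)))/31 = (18 - 5*(1 + (-3 - 18)))*(1/31) = (18 - 5*(1 - 21))*(1/31) = (18 - 5*(-20))*(1/31) = (18 + 100)*(1/31) = 118*(1/31) = 118/31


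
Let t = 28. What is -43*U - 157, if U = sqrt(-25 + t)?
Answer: -157 - 43*sqrt(3) ≈ -231.48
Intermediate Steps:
U = sqrt(3) (U = sqrt(-25 + 28) = sqrt(3) ≈ 1.7320)
-43*U - 157 = -43*sqrt(3) - 157 = -157 - 43*sqrt(3)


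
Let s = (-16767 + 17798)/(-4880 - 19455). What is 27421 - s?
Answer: 667291066/24335 ≈ 27421.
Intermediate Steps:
s = -1031/24335 (s = 1031/(-24335) = 1031*(-1/24335) = -1031/24335 ≈ -0.042367)
27421 - s = 27421 - 1*(-1031/24335) = 27421 + 1031/24335 = 667291066/24335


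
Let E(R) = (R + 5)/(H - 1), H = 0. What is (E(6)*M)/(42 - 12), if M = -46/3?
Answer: 253/45 ≈ 5.6222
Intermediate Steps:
E(R) = -5 - R (E(R) = (R + 5)/(0 - 1) = (5 + R)/(-1) = (5 + R)*(-1) = -5 - R)
M = -46/3 (M = -46*⅓ = -46/3 ≈ -15.333)
(E(6)*M)/(42 - 12) = ((-5 - 1*6)*(-46/3))/(42 - 12) = ((-5 - 6)*(-46/3))/30 = -11*(-46/3)*(1/30) = (506/3)*(1/30) = 253/45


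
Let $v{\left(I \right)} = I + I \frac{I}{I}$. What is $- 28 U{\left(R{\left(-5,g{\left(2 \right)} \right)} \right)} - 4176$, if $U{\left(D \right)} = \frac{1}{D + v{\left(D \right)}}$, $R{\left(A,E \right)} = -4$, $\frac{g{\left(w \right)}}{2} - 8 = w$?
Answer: $- \frac{12521}{3} \approx -4173.7$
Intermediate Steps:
$g{\left(w \right)} = 16 + 2 w$
$v{\left(I \right)} = 2 I$ ($v{\left(I \right)} = I + I 1 = I + I = 2 I$)
$U{\left(D \right)} = \frac{1}{3 D}$ ($U{\left(D \right)} = \frac{1}{D + 2 D} = \frac{1}{3 D}$)
$- 28 U{\left(R{\left(-5,g{\left(2 \right)} \right)} \right)} - 4176 = - 28 \frac{1}{3 \left(-4\right)} - 4176 = - 28 \cdot \frac{1}{3} \left(- \frac{1}{4}\right) - 4176 = \left(-28\right) \left(- \frac{1}{12}\right) - 4176 = \frac{7}{3} - 4176 = - \frac{12521}{3}$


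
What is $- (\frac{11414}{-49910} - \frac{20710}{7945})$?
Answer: $\frac{16061719}{5664785} \approx 2.8354$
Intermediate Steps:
$- (\frac{11414}{-49910} - \frac{20710}{7945}) = - (11414 \left(- \frac{1}{49910}\right) - \frac{4142}{1589}) = - (- \frac{5707}{24955} - \frac{4142}{1589}) = \left(-1\right) \left(- \frac{16061719}{5664785}\right) = \frac{16061719}{5664785}$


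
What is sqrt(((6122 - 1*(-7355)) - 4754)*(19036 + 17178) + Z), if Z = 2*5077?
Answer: 2*sqrt(78976219) ≈ 17774.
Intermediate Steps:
Z = 10154
sqrt(((6122 - 1*(-7355)) - 4754)*(19036 + 17178) + Z) = sqrt(((6122 - 1*(-7355)) - 4754)*(19036 + 17178) + 10154) = sqrt(((6122 + 7355) - 4754)*36214 + 10154) = sqrt((13477 - 4754)*36214 + 10154) = sqrt(8723*36214 + 10154) = sqrt(315894722 + 10154) = sqrt(315904876) = 2*sqrt(78976219)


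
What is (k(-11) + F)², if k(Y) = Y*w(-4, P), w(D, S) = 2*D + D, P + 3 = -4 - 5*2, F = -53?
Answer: 6241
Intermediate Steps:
P = -17 (P = -3 + (-4 - 5*2) = -3 + (-4 - 10) = -3 - 14 = -17)
w(D, S) = 3*D
k(Y) = -12*Y (k(Y) = Y*(3*(-4)) = Y*(-12) = -12*Y)
(k(-11) + F)² = (-12*(-11) - 53)² = (132 - 53)² = 79² = 6241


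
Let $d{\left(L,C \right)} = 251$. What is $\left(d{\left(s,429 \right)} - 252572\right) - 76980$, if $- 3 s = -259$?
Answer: $-329301$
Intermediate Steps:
$s = \frac{259}{3}$ ($s = \left(- \frac{1}{3}\right) \left(-259\right) = \frac{259}{3} \approx 86.333$)
$\left(d{\left(s,429 \right)} - 252572\right) - 76980 = \left(251 - 252572\right) - 76980 = -252321 - 76980 = -329301$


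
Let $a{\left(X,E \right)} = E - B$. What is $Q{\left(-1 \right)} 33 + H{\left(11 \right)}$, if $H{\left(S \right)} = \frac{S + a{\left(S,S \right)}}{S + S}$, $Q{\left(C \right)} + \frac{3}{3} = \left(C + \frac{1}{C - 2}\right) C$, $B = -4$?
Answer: $\frac{134}{11} \approx 12.182$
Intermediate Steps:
$a{\left(X,E \right)} = 4 + E$ ($a{\left(X,E \right)} = E - -4 = E + 4 = 4 + E$)
$Q{\left(C \right)} = -1 + C \left(C + \frac{1}{-2 + C}\right)$ ($Q{\left(C \right)} = -1 + \left(C + \frac{1}{C - 2}\right) C = -1 + \left(C + \frac{1}{-2 + C}\right) C = -1 + C \left(C + \frac{1}{-2 + C}\right)$)
$H{\left(S \right)} = \frac{4 + 2 S}{2 S}$ ($H{\left(S \right)} = \frac{S + \left(4 + S\right)}{S + S} = \frac{4 + 2 S}{2 S}$)
$Q{\left(-1 \right)} 33 + H{\left(11 \right)} = \frac{2 + \left(-1\right)^{3} - 2 \left(-1\right)^{2}}{-2 - 1} \cdot 33 + \frac{2 + 11}{11} = \frac{2 - 1 - 2}{-3} \cdot 33 + \frac{1}{11} \cdot 13 = - \frac{2 - 1 - 2}{3} \cdot 33 + \frac{13}{11} = \left(- \frac{1}{3}\right) \left(-1\right) 33 + \frac{13}{11} = \frac{1}{3} \cdot 33 + \frac{13}{11} = 11 + \frac{13}{11} = \frac{134}{11}$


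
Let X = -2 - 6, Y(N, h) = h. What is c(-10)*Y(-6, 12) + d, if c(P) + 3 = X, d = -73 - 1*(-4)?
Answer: -201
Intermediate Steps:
d = -69 (d = -73 + 4 = -69)
X = -8
c(P) = -11 (c(P) = -3 - 8 = -11)
c(-10)*Y(-6, 12) + d = -11*12 - 69 = -132 - 69 = -201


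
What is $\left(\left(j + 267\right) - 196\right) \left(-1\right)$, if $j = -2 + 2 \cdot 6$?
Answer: $-81$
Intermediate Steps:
$j = 10$ ($j = -2 + 12 = 10$)
$\left(\left(j + 267\right) - 196\right) \left(-1\right) = \left(\left(10 + 267\right) - 196\right) \left(-1\right) = \left(277 - 196\right) \left(-1\right) = 81 \left(-1\right) = -81$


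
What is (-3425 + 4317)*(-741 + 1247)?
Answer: 451352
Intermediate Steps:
(-3425 + 4317)*(-741 + 1247) = 892*506 = 451352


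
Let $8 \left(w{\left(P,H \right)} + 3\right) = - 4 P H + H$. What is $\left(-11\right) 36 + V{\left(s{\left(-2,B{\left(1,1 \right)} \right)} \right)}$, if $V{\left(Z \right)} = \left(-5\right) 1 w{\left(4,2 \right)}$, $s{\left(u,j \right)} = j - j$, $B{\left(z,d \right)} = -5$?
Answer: $- \frac{1449}{4} \approx -362.25$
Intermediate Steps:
$s{\left(u,j \right)} = 0$
$w{\left(P,H \right)} = -3 + \frac{H}{8} - \frac{H P}{2}$ ($w{\left(P,H \right)} = -3 + \frac{- 4 P H + H}{8} = -3 + \frac{- 4 H P + H}{8} = -3 + \frac{H - 4 H P}{8} = -3 - \left(- \frac{H}{8} + \frac{H P}{2}\right) = -3 + \frac{H}{8} - \frac{H P}{2}$)
$V{\left(Z \right)} = \frac{135}{4}$ ($V{\left(Z \right)} = \left(-5\right) 1 \left(-3 + \frac{1}{8} \cdot 2 - 1 \cdot 4\right) = - 5 \left(-3 + \frac{1}{4} - 4\right) = \left(-5\right) \left(- \frac{27}{4}\right) = \frac{135}{4}$)
$\left(-11\right) 36 + V{\left(s{\left(-2,B{\left(1,1 \right)} \right)} \right)} = \left(-11\right) 36 + \frac{135}{4} = -396 + \frac{135}{4} = - \frac{1449}{4}$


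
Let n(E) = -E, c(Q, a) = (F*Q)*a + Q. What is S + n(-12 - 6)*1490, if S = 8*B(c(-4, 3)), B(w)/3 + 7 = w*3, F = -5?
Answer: 30684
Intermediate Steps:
c(Q, a) = Q - 5*Q*a (c(Q, a) = (-5*Q)*a + Q = -5*Q*a + Q = Q - 5*Q*a)
B(w) = -21 + 9*w (B(w) = -21 + 3*(w*3) = -21 + 3*(3*w) = -21 + 9*w)
S = 3864 (S = 8*(-21 + 9*(-4*(1 - 5*3))) = 8*(-21 + 9*(-4*(1 - 15))) = 8*(-21 + 9*(-4*(-14))) = 8*(-21 + 9*56) = 8*(-21 + 504) = 8*483 = 3864)
S + n(-12 - 6)*1490 = 3864 - (-12 - 6)*1490 = 3864 - 1*(-18)*1490 = 3864 + 18*1490 = 3864 + 26820 = 30684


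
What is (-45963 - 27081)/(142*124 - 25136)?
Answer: 18261/1882 ≈ 9.7030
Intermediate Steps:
(-45963 - 27081)/(142*124 - 25136) = -73044/(17608 - 25136) = -73044/(-7528) = -73044*(-1/7528) = 18261/1882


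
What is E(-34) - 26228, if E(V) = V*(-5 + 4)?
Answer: -26194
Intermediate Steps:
E(V) = -V (E(V) = V*(-1) = -V)
E(-34) - 26228 = -1*(-34) - 26228 = 34 - 26228 = -26194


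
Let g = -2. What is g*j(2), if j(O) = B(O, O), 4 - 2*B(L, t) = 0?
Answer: -4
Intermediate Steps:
B(L, t) = 2 (B(L, t) = 2 - 1/2*0 = 2 + 0 = 2)
j(O) = 2
g*j(2) = -2*2 = -4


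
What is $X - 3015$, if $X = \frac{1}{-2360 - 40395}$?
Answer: $- \frac{128906326}{42755} \approx -3015.0$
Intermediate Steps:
$X = - \frac{1}{42755}$ ($X = \frac{1}{-42755} = - \frac{1}{42755} \approx -2.3389 \cdot 10^{-5}$)
$X - 3015 = - \frac{1}{42755} - 3015 = - \frac{128906326}{42755}$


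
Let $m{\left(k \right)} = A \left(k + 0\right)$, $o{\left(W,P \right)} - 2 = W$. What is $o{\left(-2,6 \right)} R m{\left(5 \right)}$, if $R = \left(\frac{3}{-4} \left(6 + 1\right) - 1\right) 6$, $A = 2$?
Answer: $0$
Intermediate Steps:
$o{\left(W,P \right)} = 2 + W$
$m{\left(k \right)} = 2 k$ ($m{\left(k \right)} = 2 \left(k + 0\right) = 2 k$)
$R = - \frac{75}{2}$ ($R = \left(3 \left(- \frac{1}{4}\right) 7 - 1\right) 6 = \left(\left(- \frac{3}{4}\right) 7 - 1\right) 6 = \left(- \frac{21}{4} - 1\right) 6 = \left(- \frac{25}{4}\right) 6 = - \frac{75}{2} \approx -37.5$)
$o{\left(-2,6 \right)} R m{\left(5 \right)} = \left(2 - 2\right) \left(- \frac{75}{2}\right) 2 \cdot 5 = 0 \left(- \frac{75}{2}\right) 10 = 0 \cdot 10 = 0$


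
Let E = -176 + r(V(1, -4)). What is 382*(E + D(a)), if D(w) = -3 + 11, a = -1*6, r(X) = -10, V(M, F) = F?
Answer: -67996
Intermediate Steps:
a = -6
D(w) = 8
E = -186 (E = -176 - 10 = -186)
382*(E + D(a)) = 382*(-186 + 8) = 382*(-178) = -67996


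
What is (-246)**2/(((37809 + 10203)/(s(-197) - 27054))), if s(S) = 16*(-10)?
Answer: -137240202/4001 ≈ -34302.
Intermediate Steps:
s(S) = -160
(-246)**2/(((37809 + 10203)/(s(-197) - 27054))) = (-246)**2/(((37809 + 10203)/(-160 - 27054))) = 60516/((48012/(-27214))) = 60516/((48012*(-1/27214))) = 60516/(-24006/13607) = 60516*(-13607/24006) = -137240202/4001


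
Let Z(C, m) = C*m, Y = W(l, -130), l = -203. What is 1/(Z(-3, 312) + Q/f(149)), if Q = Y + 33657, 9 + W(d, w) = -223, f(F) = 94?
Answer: -94/54559 ≈ -0.0017229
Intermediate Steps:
W(d, w) = -232 (W(d, w) = -9 - 223 = -232)
Y = -232
Q = 33425 (Q = -232 + 33657 = 33425)
1/(Z(-3, 312) + Q/f(149)) = 1/(-3*312 + 33425/94) = 1/(-936 + 33425*(1/94)) = 1/(-936 + 33425/94) = 1/(-54559/94) = -94/54559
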